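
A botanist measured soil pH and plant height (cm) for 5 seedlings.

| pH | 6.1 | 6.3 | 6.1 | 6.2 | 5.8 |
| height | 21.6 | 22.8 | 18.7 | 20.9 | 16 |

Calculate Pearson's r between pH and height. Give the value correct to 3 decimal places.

n = 5, Σx = 30.5, Σy = 100, Σx² = 186.19, Σy² = 2028.9, Σxy = 611.85
nΣxy − ΣxΣy = 3059.25 − 3050 = 9.25
nΣx² − (Σx)² = 930.95 − 930.25 = 0.7; nΣy² − (Σy)² = 10144.5 − 10000 = 144.5
r = 9.25 / √(0.7 × 144.5) = 9.25 / 10.0573 ≈ 0.920

0.920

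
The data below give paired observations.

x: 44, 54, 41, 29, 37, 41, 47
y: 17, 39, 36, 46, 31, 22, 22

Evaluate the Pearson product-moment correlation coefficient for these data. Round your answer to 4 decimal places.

n = 7, Σx = 293, Σy = 213, Σx² = 12633, Σy² = 7151, Σxy = 8747
nΣxy − ΣxΣy = 61229 − 62409 = -1180
nΣx² − (Σx)² = 88431 − 85849 = 2582; nΣy² − (Σy)² = 50057 − 45369 = 4688
r = -1180 / √(2582 × 4688) = -1180 / 3479.1401 ≈ -0.3392

-0.3392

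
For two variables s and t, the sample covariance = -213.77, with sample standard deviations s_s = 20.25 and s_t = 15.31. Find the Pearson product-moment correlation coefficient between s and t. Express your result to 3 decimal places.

-0.690

r = Cov(s,t) / (s_s · s_t) = -213.77 / (20.25 × 15.31)
  = -213.77 / 310.0275 ≈ -0.690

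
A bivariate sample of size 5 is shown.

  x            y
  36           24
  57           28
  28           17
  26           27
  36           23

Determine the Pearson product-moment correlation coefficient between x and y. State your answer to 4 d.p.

0.5207

n = 5, Σx = 183, Σy = 119, Σx² = 7301, Σy² = 2907, Σxy = 4466
nΣxy − ΣxΣy = 22330 − 21777 = 553
nΣx² − (Σx)² = 36505 − 33489 = 3016; nΣy² − (Σy)² = 14535 − 14161 = 374
r = 553 / √(3016 × 374) = 553 / 1062.0659 ≈ 0.5207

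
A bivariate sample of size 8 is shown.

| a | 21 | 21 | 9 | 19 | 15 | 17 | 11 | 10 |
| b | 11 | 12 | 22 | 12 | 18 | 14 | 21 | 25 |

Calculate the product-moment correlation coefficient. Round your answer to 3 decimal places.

n = 8, Σa = 123, Σb = 135, Σa² = 2059, Σb² = 2479, Σab = 1898
nΣab − ΣaΣb = 15184 − 16605 = -1421
nΣa² − (Σa)² = 16472 − 15129 = 1343; nΣb² − (Σb)² = 19832 − 18225 = 1607
r = -1421 / √(1343 × 1607) = -1421 / 1469.0817 ≈ -0.967

-0.967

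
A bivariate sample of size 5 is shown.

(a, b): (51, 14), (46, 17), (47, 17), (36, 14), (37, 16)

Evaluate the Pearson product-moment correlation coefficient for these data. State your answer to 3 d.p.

0.145

n = 5, Σa = 217, Σb = 78, Σa² = 9591, Σb² = 1226, Σab = 3391
nΣab − ΣaΣb = 16955 − 16926 = 29
nΣa² − (Σa)² = 47955 − 47089 = 866; nΣb² − (Σb)² = 6130 − 6084 = 46
r = 29 / √(866 × 46) = 29 / 199.5896 ≈ 0.145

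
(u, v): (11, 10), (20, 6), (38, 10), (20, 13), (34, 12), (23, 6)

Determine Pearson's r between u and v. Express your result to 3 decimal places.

n = 6, Σu = 146, Σv = 57, Σu² = 4050, Σv² = 585, Σuv = 1416
nΣuv − ΣuΣv = 8496 − 8322 = 174
nΣu² − (Σu)² = 24300 − 21316 = 2984; nΣv² − (Σv)² = 3510 − 3249 = 261
r = 174 / √(2984 × 261) = 174 / 882.5101 ≈ 0.197

0.197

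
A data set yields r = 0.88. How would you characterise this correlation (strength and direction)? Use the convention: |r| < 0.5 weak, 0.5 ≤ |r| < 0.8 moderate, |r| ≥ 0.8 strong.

strong positive

r = 0.88 > 0 so the relationship is positive.
|r| = 0.88, which falls in the strong range.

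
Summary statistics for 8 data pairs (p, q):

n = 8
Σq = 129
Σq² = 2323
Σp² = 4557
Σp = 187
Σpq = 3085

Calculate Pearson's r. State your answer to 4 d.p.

r = (nΣpq − ΣpΣq) / √[(nΣp² − (Σp)²)(nΣq² − (Σq)²)]
Numerator: 8×3085 − 187×129 = 557
Denominator: √[(36456 − 34969)(18584 − 16641)] = √[1487 × 1943] = 1699.7768
r = 557 / 1699.7768 ≈ 0.3277

0.3277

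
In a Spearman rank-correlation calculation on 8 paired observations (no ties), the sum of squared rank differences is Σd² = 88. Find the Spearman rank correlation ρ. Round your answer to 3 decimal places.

ρ = 1 − 6Σd² / [n(n²−1)] = 1 − 6×88 / (8×63)
  = 1 − 528/504 = 1 − 1.0476 ≈ -0.048

-0.048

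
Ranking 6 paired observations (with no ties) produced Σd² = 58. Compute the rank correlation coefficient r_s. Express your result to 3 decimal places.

ρ = 1 − 6Σd² / [n(n²−1)] = 1 − 6×58 / (6×35)
  = 1 − 348/210 = 1 − 1.6571 ≈ -0.657

-0.657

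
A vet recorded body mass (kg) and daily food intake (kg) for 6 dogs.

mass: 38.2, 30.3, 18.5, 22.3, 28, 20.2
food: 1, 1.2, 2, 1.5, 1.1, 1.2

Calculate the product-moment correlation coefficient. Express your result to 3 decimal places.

n = 6, Σx = 157.5, Σy = 8, Σx² = 4408.91, Σy² = 11.34, Σxy = 200.05
nΣxy − ΣxΣy = 1200.3 − 1260 = -59.7
nΣx² − (Σx)² = 26453.46 − 24806.25 = 1647.21; nΣy² − (Σy)² = 68.04 − 64 = 4.04
r = -59.7 / √(1647.21 × 4.04) = -59.7 / 81.5765 ≈ -0.732

-0.732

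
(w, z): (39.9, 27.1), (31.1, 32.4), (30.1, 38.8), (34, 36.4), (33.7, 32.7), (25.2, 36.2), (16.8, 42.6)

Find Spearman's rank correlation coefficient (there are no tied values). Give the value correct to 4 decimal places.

Rank w: 7, 4, 3, 6, 5, 2, 1
Rank z: 1, 2, 6, 5, 3, 4, 7
d = rank(w) − rank(z): 6, 2, -3, 1, 2, -2, -6; Σd² = 94
ρ = 1 − 6Σd² / [n(n²−1)] = 1 − 6×94 / (7×48) = 1 − 564/336 ≈ -0.6786

-0.6786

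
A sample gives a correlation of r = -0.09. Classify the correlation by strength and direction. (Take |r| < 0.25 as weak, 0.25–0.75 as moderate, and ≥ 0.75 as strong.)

weak negative

r = -0.09 < 0 so the relationship is negative.
|r| = 0.09, which falls in the weak range.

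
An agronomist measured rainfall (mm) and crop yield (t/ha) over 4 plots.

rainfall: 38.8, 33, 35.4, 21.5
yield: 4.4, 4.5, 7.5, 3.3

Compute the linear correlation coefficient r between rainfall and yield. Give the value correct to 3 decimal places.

0.538

n = 4, Σx = 128.7, Σy = 19.7, Σx² = 4309.85, Σy² = 106.75, Σxy = 655.67
nΣxy − ΣxΣy = 2622.68 − 2535.39 = 87.29
nΣx² − (Σx)² = 17239.4 − 16563.69 = 675.71; nΣy² − (Σy)² = 427 − 388.09 = 38.91
r = 87.29 / √(675.71 × 38.91) = 87.29 / 162.1477 ≈ 0.538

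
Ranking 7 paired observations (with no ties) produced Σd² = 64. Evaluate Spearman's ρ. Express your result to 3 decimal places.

ρ = 1 − 6Σd² / [n(n²−1)] = 1 − 6×64 / (7×48)
  = 1 − 384/336 = 1 − 1.1429 ≈ -0.143

-0.143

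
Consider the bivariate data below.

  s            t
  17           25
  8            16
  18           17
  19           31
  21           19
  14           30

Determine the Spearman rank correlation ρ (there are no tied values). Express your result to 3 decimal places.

Rank s: 3, 1, 4, 5, 6, 2
Rank t: 4, 1, 2, 6, 3, 5
d = rank(s) − rank(t): -1, 0, 2, -1, 3, -3; Σd² = 24
ρ = 1 − 6Σd² / [n(n²−1)] = 1 − 6×24 / (6×35) = 1 − 144/210 ≈ 0.314

0.314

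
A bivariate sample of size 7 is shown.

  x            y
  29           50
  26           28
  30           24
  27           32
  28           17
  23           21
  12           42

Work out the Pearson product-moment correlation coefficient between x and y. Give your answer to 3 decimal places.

-0.286

n = 7, Σx = 175, Σy = 214, Σx² = 4603, Σy² = 7378, Σxy = 5225
nΣxy − ΣxΣy = 36575 − 37450 = -875
nΣx² − (Σx)² = 32221 − 30625 = 1596; nΣy² − (Σy)² = 51646 − 45796 = 5850
r = -875 / √(1596 × 5850) = -875 / 3055.5851 ≈ -0.286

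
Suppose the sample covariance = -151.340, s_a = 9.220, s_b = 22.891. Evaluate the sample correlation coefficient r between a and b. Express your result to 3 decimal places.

-0.717

r = Cov(a,b) / (s_a · s_b) = -151.340 / (9.220 × 22.891)
  = -151.340 / 211.0550 ≈ -0.717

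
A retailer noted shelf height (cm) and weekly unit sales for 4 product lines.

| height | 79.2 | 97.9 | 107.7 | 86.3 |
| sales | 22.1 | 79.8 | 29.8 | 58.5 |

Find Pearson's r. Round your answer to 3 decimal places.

0.174

n = 4, Σx = 371.1, Σy = 190.2, Σx² = 34904.03, Σy² = 11166.74, Σxy = 17820.75
nΣxy − ΣxΣy = 71283 − 70583.22 = 699.78
nΣx² − (Σx)² = 139616.12 − 137715.21 = 1900.91; nΣy² − (Σy)² = 44666.96 − 36176.04 = 8490.92
r = 699.78 / √(1900.91 × 8490.92) = 699.78 / 4017.5210 ≈ 0.174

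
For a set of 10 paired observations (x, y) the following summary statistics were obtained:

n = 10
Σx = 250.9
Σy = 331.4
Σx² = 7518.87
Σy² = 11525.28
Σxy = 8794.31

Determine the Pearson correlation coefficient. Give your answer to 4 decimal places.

r = (nΣxy − ΣxΣy) / √[(nΣx² − (Σx)²)(nΣy² − (Σy)²)]
Numerator: 10×8794.31 − 250.9×331.4 = 4794.84
Denominator: √[(75188.7 − 62950.81)(115252.8 − 109825.96)] = √[12237.89 × 5426.84] = 8149.4215
r = 4794.84 / 8149.4215 ≈ 0.5884

0.5884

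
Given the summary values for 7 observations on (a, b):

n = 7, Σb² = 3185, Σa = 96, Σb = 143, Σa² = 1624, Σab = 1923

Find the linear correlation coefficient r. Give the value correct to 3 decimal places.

r = (nΣab − ΣaΣb) / √[(nΣa² − (Σa)²)(nΣb² − (Σb)²)]
Numerator: 7×1923 − 96×143 = -267
Denominator: √[(11368 − 9216)(22295 − 20449)] = √[2152 × 1846] = 1993.1362
r = -267 / 1993.1362 ≈ -0.134

-0.134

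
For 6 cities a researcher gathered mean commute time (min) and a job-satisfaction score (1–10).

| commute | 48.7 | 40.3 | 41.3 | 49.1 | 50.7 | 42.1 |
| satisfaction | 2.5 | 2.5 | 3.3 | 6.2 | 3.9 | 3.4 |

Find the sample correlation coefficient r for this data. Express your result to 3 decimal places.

n = 6, Σx = 272.2, Σy = 21.8, Σx² = 12455.18, Σy² = 88.6, Σxy = 1004.08
nΣxy − ΣxΣy = 6024.48 − 5933.96 = 90.52
nΣx² − (Σx)² = 74731.08 − 74092.84 = 638.24; nΣy² − (Σy)² = 531.6 − 475.24 = 56.36
r = 90.52 / √(638.24 × 56.36) = 90.52 / 189.6608 ≈ 0.477

0.477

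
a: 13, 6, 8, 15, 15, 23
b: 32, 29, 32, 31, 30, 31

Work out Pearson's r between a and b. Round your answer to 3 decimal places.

0.208

n = 6, Σa = 80, Σb = 185, Σa² = 1248, Σb² = 5711, Σab = 2474
nΣab − ΣaΣb = 14844 − 14800 = 44
nΣa² − (Σa)² = 7488 − 6400 = 1088; nΣb² − (Σb)² = 34266 − 34225 = 41
r = 44 / √(1088 × 41) = 44 / 211.2061 ≈ 0.208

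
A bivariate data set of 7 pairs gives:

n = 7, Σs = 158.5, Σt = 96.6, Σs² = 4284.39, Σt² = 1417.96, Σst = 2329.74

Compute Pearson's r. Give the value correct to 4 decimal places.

0.5862

r = (nΣst − ΣsΣt) / √[(nΣs² − (Σs)²)(nΣt² − (Σt)²)]
Numerator: 7×2329.74 − 158.5×96.6 = 997.08
Denominator: √[(29990.73 − 25122.25)(9925.72 − 9331.56)] = √[4868.48 × 594.16] = 1700.7810
r = 997.08 / 1700.7810 ≈ 0.5862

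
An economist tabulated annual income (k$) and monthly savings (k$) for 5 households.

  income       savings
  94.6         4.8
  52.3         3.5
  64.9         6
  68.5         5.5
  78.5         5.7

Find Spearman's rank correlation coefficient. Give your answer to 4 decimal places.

Rank income: 5, 1, 2, 3, 4
Rank savings: 2, 1, 5, 3, 4
d = rank(income) − rank(savings): 3, 0, -3, 0, 0; Σd² = 18
ρ = 1 − 6Σd² / [n(n²−1)] = 1 − 6×18 / (5×24) = 1 − 108/120 ≈ 0.1000

0.1000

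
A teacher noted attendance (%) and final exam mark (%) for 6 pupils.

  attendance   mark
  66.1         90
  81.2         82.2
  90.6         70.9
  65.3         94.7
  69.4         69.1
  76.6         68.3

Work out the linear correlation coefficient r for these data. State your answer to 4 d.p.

n = 6, Σx = 449.2, Σy = 475.2, Σx² = 34119.02, Σy² = 38291.44, Σxy = 35258.41
nΣxy − ΣxΣy = 211550.46 − 213459.84 = -1909.38
nΣx² − (Σx)² = 204714.12 − 201780.64 = 2933.48; nΣy² − (Σy)² = 229748.64 − 225815.04 = 3933.6
r = -1909.38 / √(2933.48 × 3933.6) = -1909.38 / 3396.9305 ≈ -0.5621

-0.5621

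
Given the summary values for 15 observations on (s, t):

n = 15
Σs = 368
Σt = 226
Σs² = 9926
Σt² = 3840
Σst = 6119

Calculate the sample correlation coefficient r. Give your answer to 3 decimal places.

0.919

r = (nΣst − ΣsΣt) / √[(nΣs² − (Σs)²)(nΣt² − (Σt)²)]
Numerator: 15×6119 − 368×226 = 8617
Denominator: √[(148890 − 135424)(57600 − 51076)] = √[13466 × 6524] = 9372.9496
r = 8617 / 9372.9496 ≈ 0.919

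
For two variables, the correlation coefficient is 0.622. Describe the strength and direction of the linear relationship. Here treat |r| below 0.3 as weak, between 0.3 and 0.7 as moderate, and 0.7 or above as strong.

r = 0.622 > 0 so the relationship is positive.
|r| = 0.622, which falls in the moderate range.

moderate positive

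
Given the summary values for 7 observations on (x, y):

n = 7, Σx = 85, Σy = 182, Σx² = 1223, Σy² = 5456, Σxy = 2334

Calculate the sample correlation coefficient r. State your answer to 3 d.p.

0.334

r = (nΣxy − ΣxΣy) / √[(nΣx² − (Σx)²)(nΣy² − (Σy)²)]
Numerator: 7×2334 − 85×182 = 868
Denominator: √[(8561 − 7225)(38192 − 33124)] = √[1336 × 5068] = 2602.0853
r = 868 / 2602.0853 ≈ 0.334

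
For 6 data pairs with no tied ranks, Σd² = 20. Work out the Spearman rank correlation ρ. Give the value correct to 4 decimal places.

ρ = 1 − 6Σd² / [n(n²−1)] = 1 − 6×20 / (6×35)
  = 1 − 120/210 = 1 − 0.57143 ≈ 0.4286

0.4286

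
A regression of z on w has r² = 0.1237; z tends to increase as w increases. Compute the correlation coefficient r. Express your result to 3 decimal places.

|r| = √0.1237 = 0.352
The association is positive, so r = 0.352.

0.352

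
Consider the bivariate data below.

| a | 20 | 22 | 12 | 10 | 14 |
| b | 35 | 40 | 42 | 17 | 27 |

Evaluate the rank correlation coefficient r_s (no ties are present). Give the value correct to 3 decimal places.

0.400

Rank a: 4, 5, 2, 1, 3
Rank b: 3, 4, 5, 1, 2
d = rank(a) − rank(b): 1, 1, -3, 0, 1; Σd² = 12
ρ = 1 − 6Σd² / [n(n²−1)] = 1 − 6×12 / (5×24) = 1 − 72/120 ≈ 0.400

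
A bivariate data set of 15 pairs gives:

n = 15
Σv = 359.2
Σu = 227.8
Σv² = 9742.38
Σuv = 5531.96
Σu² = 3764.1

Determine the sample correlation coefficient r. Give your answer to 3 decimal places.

r = (nΣuv − ΣuΣv) / √[(nΣu² − (Σu)²)(nΣv² − (Σv)²)]
Numerator: 15×5531.96 − 227.8×359.2 = 1153.64
Denominator: √[(56461.5 − 51892.84)(146135.7 − 129024.64)] = √[4568.66 × 17111.06] = 8841.6410
r = 1153.64 / 8841.6410 ≈ 0.130

0.130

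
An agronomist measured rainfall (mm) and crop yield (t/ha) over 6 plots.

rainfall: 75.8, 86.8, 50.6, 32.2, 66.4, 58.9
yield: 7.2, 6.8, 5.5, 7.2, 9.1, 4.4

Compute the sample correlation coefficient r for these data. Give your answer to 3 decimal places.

n = 6, Σx = 370.7, Σy = 40.2, Σx² = 24755.25, Σy² = 282.34, Σxy = 2509.54
nΣxy − ΣxΣy = 15057.24 − 14902.14 = 155.1
nΣx² − (Σx)² = 148531.5 − 137418.49 = 11113.01; nΣy² − (Σy)² = 1694.04 − 1616.04 = 78
r = 155.1 / √(11113.01 × 78) = 155.1 / 931.0289 ≈ 0.167

0.167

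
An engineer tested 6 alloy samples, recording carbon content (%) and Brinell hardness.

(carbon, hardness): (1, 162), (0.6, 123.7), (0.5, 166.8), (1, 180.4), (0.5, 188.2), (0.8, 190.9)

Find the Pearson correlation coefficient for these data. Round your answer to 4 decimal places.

0.1621

n = 6, Σx = 4.4, Σy = 1012, Σx² = 3.5, Σy² = 173774.14, Σxy = 746.84
nΣxy − ΣxΣy = 4481.04 − 4452.8 = 28.24
nΣx² − (Σx)² = 21 − 19.36 = 1.64; nΣy² − (Σy)² = 1042644.84 − 1024144 = 18500.84
r = 28.24 / √(1.64 × 18500.84) = 28.24 / 174.1878 ≈ 0.1621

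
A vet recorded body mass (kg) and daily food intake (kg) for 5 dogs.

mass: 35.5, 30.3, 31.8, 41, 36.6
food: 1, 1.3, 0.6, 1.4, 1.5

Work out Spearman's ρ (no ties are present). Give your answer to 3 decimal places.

Rank mass: 3, 1, 2, 5, 4
Rank food: 2, 3, 1, 4, 5
d = rank(mass) − rank(food): 1, -2, 1, 1, -1; Σd² = 8
ρ = 1 − 6Σd² / [n(n²−1)] = 1 − 6×8 / (5×24) = 1 − 48/120 ≈ 0.600

0.600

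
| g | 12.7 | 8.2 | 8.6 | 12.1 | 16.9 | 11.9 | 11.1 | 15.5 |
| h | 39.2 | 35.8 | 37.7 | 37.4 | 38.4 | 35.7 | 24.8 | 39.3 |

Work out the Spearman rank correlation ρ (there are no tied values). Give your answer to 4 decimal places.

Rank g: 6, 1, 2, 5, 8, 4, 3, 7
Rank h: 7, 3, 5, 4, 6, 2, 1, 8
d = rank(g) − rank(h): -1, -2, -3, 1, 2, 2, 2, -1; Σd² = 28
ρ = 1 − 6Σd² / [n(n²−1)] = 1 − 6×28 / (8×63) = 1 − 168/504 ≈ 0.6667

0.6667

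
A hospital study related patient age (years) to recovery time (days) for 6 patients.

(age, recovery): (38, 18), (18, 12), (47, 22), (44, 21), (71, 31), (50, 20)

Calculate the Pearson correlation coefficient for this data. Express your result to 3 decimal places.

n = 6, Σx = 268, Σy = 124, Σx² = 13454, Σy² = 2754, Σxy = 6059
nΣxy − ΣxΣy = 36354 − 33232 = 3122
nΣx² − (Σx)² = 80724 − 71824 = 8900; nΣy² − (Σy)² = 16524 − 15376 = 1148
r = 3122 / √(8900 × 1148) = 3122 / 3196.4355 ≈ 0.977

0.977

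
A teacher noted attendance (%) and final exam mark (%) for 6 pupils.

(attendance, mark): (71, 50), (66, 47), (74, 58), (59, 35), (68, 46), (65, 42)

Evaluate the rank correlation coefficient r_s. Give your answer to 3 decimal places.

Rank attendance: 5, 3, 6, 1, 4, 2
Rank mark: 5, 4, 6, 1, 3, 2
d = rank(attendance) − rank(mark): 0, -1, 0, 0, 1, 0; Σd² = 2
ρ = 1 − 6Σd² / [n(n²−1)] = 1 − 6×2 / (6×35) = 1 − 12/210 ≈ 0.943

0.943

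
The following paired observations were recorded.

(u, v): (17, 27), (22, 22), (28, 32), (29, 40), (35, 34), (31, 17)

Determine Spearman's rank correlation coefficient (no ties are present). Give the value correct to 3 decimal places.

0.257

Rank u: 1, 2, 3, 4, 6, 5
Rank v: 3, 2, 4, 6, 5, 1
d = rank(u) − rank(v): -2, 0, -1, -2, 1, 4; Σd² = 26
ρ = 1 − 6Σd² / [n(n²−1)] = 1 − 6×26 / (6×35) = 1 − 156/210 ≈ 0.257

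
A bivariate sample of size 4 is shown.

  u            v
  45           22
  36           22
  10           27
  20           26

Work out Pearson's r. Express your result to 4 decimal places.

n = 4, Σu = 111, Σv = 97, Σu² = 3821, Σv² = 2373, Σuv = 2572
nΣuv − ΣuΣv = 10288 − 10767 = -479
nΣu² − (Σu)² = 15284 − 12321 = 2963; nΣv² − (Σv)² = 9492 − 9409 = 83
r = -479 / √(2963 × 83) = -479 / 495.9123 ≈ -0.9659

-0.9659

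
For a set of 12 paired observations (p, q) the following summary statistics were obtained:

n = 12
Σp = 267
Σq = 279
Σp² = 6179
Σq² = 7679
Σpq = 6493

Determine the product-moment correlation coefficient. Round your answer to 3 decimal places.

r = (nΣpq − ΣpΣq) / √[(nΣp² − (Σp)²)(nΣq² − (Σq)²)]
Numerator: 12×6493 − 267×279 = 3423
Denominator: √[(74148 − 71289)(92148 − 77841)] = √[2859 × 14307] = 6395.6011
r = 3423 / 6395.6011 ≈ 0.535

0.535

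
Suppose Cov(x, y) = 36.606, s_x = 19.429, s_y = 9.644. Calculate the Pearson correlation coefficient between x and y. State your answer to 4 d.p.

r = Cov(x,y) / (s_x · s_y) = 36.606 / (19.429 × 9.644)
  = 36.606 / 187.3733 ≈ 0.1954

0.1954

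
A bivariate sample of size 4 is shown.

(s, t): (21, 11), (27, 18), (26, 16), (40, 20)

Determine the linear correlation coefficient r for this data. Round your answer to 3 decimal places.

n = 4, Σs = 114, Σt = 65, Σs² = 3446, Σt² = 1101, Σst = 1933
nΣst − ΣsΣt = 7732 − 7410 = 322
nΣs² − (Σs)² = 13784 − 12996 = 788; nΣt² − (Σt)² = 4404 − 4225 = 179
r = 322 / √(788 × 179) = 322 / 375.5689 ≈ 0.857

0.857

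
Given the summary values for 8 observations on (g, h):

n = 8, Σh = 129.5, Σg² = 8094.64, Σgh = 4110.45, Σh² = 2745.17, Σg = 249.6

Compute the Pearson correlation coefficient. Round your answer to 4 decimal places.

0.1569

r = (nΣgh − ΣgΣh) / √[(nΣg² − (Σg)²)(nΣh² − (Σh)²)]
Numerator: 8×4110.45 − 249.6×129.5 = 560.4
Denominator: √[(64757.12 − 62300.16)(21961.36 − 16770.25)] = √[2456.96 × 5191.11] = 3571.3232
r = 560.4 / 3571.3232 ≈ 0.1569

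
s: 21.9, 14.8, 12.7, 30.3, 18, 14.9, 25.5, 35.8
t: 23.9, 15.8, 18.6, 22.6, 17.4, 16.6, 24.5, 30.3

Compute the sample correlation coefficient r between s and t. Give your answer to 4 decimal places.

0.9004

n = 8, Σs = 173.9, Σt = 169.7, Σs² = 4255.93, Σt² = 3774.23, Σst = 3948.28
nΣst − ΣsΣt = 31586.24 − 29510.83 = 2075.41
nΣs² − (Σs)² = 34047.44 − 30241.21 = 3806.23; nΣt² − (Σt)² = 30193.84 − 28798.09 = 1395.75
r = 2075.41 / √(3806.23 × 1395.75) = 2075.41 / 2304.8960 ≈ 0.9004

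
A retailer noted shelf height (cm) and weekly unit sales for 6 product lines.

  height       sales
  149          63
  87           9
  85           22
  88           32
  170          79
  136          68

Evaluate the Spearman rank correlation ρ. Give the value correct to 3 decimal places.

0.886

Rank height: 5, 2, 1, 3, 6, 4
Rank sales: 4, 1, 2, 3, 6, 5
d = rank(height) − rank(sales): 1, 1, -1, 0, 0, -1; Σd² = 4
ρ = 1 − 6Σd² / [n(n²−1)] = 1 − 6×4 / (6×35) = 1 − 24/210 ≈ 0.886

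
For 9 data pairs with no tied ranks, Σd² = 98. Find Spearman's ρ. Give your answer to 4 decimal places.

ρ = 1 − 6Σd² / [n(n²−1)] = 1 − 6×98 / (9×80)
  = 1 − 588/720 = 1 − 0.81667 ≈ 0.1833

0.1833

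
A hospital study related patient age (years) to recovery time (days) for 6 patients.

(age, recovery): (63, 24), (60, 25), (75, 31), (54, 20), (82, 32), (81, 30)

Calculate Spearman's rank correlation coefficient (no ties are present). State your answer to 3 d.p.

0.886

Rank age: 3, 2, 4, 1, 6, 5
Rank recovery: 2, 3, 5, 1, 6, 4
d = rank(age) − rank(recovery): 1, -1, -1, 0, 0, 1; Σd² = 4
ρ = 1 − 6Σd² / [n(n²−1)] = 1 − 6×4 / (6×35) = 1 − 24/210 ≈ 0.886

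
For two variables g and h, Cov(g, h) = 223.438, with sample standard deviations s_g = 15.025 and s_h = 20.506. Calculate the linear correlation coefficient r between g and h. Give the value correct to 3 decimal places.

r = Cov(g,h) / (s_g · s_h) = 223.438 / (15.025 × 20.506)
  = 223.438 / 308.1026 ≈ 0.725

0.725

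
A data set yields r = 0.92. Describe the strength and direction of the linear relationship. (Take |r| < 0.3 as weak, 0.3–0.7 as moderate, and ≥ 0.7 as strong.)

strong positive

r = 0.92 > 0 so the relationship is positive.
|r| = 0.92, which falls in the strong range.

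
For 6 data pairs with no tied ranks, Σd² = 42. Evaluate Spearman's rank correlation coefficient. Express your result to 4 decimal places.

-0.2000

ρ = 1 − 6Σd² / [n(n²−1)] = 1 − 6×42 / (6×35)
  = 1 − 252/210 = 1 − 1.20000 ≈ -0.2000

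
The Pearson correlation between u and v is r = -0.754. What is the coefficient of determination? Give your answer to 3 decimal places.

r² = (-0.754)² = 0.569

0.569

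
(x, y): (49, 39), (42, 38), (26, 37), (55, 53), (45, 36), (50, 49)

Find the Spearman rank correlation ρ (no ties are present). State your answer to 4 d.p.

Rank x: 4, 2, 1, 6, 3, 5
Rank y: 4, 3, 2, 6, 1, 5
d = rank(x) − rank(y): 0, -1, -1, 0, 2, 0; Σd² = 6
ρ = 1 − 6Σd² / [n(n²−1)] = 1 − 6×6 / (6×35) = 1 − 36/210 ≈ 0.8286

0.8286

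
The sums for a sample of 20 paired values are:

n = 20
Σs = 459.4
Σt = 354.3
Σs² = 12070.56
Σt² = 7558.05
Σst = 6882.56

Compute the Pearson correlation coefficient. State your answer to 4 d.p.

r = (nΣst − ΣsΣt) / √[(nΣs² − (Σs)²)(nΣt² − (Σt)²)]
Numerator: 20×6882.56 − 459.4×354.3 = -25114.22
Denominator: √[(241411.2 − 211048.36)(151161 − 125528.49)] = √[30362.84 × 25632.51] = 27897.5949
r = -25114.22 / 27897.5949 ≈ -0.9002

-0.9002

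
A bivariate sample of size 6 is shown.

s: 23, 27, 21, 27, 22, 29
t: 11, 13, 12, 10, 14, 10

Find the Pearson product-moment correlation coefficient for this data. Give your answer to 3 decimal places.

n = 6, Σs = 149, Σt = 70, Σs² = 3753, Σt² = 830, Σst = 1724
nΣst − ΣsΣt = 10344 − 10430 = -86
nΣs² − (Σs)² = 22518 − 22201 = 317; nΣt² − (Σt)² = 4980 − 4900 = 80
r = -86 / √(317 × 80) = -86 / 159.2482 ≈ -0.540

-0.540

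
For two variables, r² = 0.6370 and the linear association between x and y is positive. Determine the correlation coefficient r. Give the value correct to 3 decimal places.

0.798

|r| = √0.6370 = 0.798
The association is positive, so r = 0.798.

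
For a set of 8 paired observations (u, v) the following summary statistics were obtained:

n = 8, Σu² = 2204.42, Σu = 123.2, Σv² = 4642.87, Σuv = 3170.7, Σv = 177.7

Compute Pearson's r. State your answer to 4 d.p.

r = (nΣuv − ΣuΣv) / √[(nΣu² − (Σu)²)(nΣv² − (Σv)²)]
Numerator: 8×3170.7 − 123.2×177.7 = 3472.96
Denominator: √[(17635.36 − 15178.24)(37142.96 − 31577.29)] = √[2457.12 × 5565.67] = 3698.0426
r = 3472.96 / 3698.0426 ≈ 0.9391

0.9391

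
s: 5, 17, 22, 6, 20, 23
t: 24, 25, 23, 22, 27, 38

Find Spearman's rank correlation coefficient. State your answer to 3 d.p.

0.543

Rank s: 1, 3, 5, 2, 4, 6
Rank t: 3, 4, 2, 1, 5, 6
d = rank(s) − rank(t): -2, -1, 3, 1, -1, 0; Σd² = 16
ρ = 1 − 6Σd² / [n(n²−1)] = 1 − 6×16 / (6×35) = 1 − 96/210 ≈ 0.543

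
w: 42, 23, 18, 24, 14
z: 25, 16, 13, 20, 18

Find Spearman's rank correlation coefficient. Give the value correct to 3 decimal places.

0.700

Rank w: 5, 3, 2, 4, 1
Rank z: 5, 2, 1, 4, 3
d = rank(w) − rank(z): 0, 1, 1, 0, -2; Σd² = 6
ρ = 1 − 6Σd² / [n(n²−1)] = 1 − 6×6 / (5×24) = 1 − 36/120 ≈ 0.700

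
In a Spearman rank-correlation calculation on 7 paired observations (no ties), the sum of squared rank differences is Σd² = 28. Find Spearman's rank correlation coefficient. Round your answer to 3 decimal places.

ρ = 1 − 6Σd² / [n(n²−1)] = 1 − 6×28 / (7×48)
  = 1 − 168/336 = 1 − 0.5000 ≈ 0.500

0.500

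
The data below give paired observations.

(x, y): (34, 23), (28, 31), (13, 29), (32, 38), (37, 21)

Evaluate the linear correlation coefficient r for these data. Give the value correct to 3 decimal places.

n = 5, Σx = 144, Σy = 142, Σx² = 4502, Σy² = 4216, Σxy = 4020
nΣxy − ΣxΣy = 20100 − 20448 = -348
nΣx² − (Σx)² = 22510 − 20736 = 1774; nΣy² − (Σy)² = 21080 − 20164 = 916
r = -348 / √(1774 × 916) = -348 / 1274.7486 ≈ -0.273

-0.273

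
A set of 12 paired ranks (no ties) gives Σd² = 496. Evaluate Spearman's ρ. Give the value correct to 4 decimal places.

ρ = 1 − 6Σd² / [n(n²−1)] = 1 − 6×496 / (12×143)
  = 1 − 2976/1716 = 1 − 1.73427 ≈ -0.7343

-0.7343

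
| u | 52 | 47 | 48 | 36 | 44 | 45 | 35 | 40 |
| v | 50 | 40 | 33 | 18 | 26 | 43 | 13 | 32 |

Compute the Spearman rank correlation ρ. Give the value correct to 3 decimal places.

Rank u: 8, 6, 7, 2, 4, 5, 1, 3
Rank v: 8, 6, 5, 2, 3, 7, 1, 4
d = rank(u) − rank(v): 0, 0, 2, 0, 1, -2, 0, -1; Σd² = 10
ρ = 1 − 6Σd² / [n(n²−1)] = 1 − 6×10 / (8×63) = 1 − 60/504 ≈ 0.881

0.881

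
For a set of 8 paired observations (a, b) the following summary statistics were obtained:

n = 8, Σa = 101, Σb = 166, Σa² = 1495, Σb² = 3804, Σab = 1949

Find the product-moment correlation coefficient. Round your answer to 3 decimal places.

-0.522

r = (nΣab − ΣaΣb) / √[(nΣa² − (Σa)²)(nΣb² − (Σb)²)]
Numerator: 8×1949 − 101×166 = -1174
Denominator: √[(11960 − 10201)(30432 − 27556)] = √[1759 × 2876] = 2249.1963
r = -1174 / 2249.1963 ≈ -0.522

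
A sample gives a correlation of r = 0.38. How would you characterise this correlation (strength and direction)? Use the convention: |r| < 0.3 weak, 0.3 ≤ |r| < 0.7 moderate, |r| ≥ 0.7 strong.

moderate positive

r = 0.38 > 0 so the relationship is positive.
|r| = 0.38, which falls in the moderate range.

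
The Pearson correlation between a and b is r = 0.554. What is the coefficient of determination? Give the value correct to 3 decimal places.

0.307

r² = (0.554)² = 0.307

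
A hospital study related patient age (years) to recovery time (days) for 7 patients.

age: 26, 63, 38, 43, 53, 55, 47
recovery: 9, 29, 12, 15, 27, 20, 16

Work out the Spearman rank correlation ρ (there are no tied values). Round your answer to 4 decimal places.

0.9643

Rank age: 1, 7, 2, 3, 5, 6, 4
Rank recovery: 1, 7, 2, 3, 6, 5, 4
d = rank(age) − rank(recovery): 0, 0, 0, 0, -1, 1, 0; Σd² = 2
ρ = 1 − 6Σd² / [n(n²−1)] = 1 − 6×2 / (7×48) = 1 − 12/336 ≈ 0.9643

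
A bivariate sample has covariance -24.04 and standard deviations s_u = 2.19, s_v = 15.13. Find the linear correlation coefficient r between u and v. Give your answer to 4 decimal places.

-0.7255

r = Cov(u,v) / (s_u · s_v) = -24.04 / (2.19 × 15.13)
  = -24.04 / 33.1347 ≈ -0.7255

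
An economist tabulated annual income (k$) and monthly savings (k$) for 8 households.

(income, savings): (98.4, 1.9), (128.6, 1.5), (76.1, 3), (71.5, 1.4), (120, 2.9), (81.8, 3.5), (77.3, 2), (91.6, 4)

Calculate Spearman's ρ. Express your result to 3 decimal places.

Rank income: 6, 8, 2, 1, 7, 4, 3, 5
Rank savings: 3, 2, 6, 1, 5, 7, 4, 8
d = rank(income) − rank(savings): 3, 6, -4, 0, 2, -3, -1, -3; Σd² = 84
ρ = 1 − 6Σd² / [n(n²−1)] = 1 − 6×84 / (8×63) = 1 − 504/504 ≈ 0.000

0.000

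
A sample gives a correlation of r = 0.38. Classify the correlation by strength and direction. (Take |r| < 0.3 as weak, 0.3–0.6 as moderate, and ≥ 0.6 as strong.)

r = 0.38 > 0 so the relationship is positive.
|r| = 0.38, which falls in the moderate range.

moderate positive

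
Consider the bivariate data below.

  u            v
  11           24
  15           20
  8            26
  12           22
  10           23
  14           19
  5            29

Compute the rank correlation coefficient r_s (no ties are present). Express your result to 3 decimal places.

Rank u: 4, 7, 2, 5, 3, 6, 1
Rank v: 5, 2, 6, 3, 4, 1, 7
d = rank(u) − rank(v): -1, 5, -4, 2, -1, 5, -6; Σd² = 108
ρ = 1 − 6Σd² / [n(n²−1)] = 1 − 6×108 / (7×48) = 1 − 648/336 ≈ -0.929

-0.929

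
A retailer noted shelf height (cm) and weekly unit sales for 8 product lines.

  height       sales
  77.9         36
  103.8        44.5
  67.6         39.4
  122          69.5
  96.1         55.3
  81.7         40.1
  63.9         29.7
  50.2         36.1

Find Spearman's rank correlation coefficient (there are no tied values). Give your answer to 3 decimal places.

0.857

Rank height: 4, 7, 3, 8, 6, 5, 2, 1
Rank sales: 2, 6, 4, 8, 7, 5, 1, 3
d = rank(height) − rank(sales): 2, 1, -1, 0, -1, 0, 1, -2; Σd² = 12
ρ = 1 − 6Σd² / [n(n²−1)] = 1 − 6×12 / (8×63) = 1 − 72/504 ≈ 0.857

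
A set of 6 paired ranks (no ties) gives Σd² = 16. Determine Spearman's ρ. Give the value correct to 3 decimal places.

ρ = 1 − 6Σd² / [n(n²−1)] = 1 − 6×16 / (6×35)
  = 1 − 96/210 = 1 − 0.4571 ≈ 0.543

0.543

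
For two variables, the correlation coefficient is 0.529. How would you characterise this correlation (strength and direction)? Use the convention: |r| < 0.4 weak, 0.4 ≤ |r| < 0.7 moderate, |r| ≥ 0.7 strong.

r = 0.529 > 0 so the relationship is positive.
|r| = 0.529, which falls in the moderate range.

moderate positive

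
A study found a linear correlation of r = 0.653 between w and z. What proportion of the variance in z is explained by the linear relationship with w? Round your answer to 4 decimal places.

0.4264

r² = (0.653)² = 0.4264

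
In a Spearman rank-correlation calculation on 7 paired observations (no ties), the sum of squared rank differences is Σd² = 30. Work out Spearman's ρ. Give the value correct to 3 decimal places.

ρ = 1 − 6Σd² / [n(n²−1)] = 1 − 6×30 / (7×48)
  = 1 − 180/336 = 1 − 0.5357 ≈ 0.464

0.464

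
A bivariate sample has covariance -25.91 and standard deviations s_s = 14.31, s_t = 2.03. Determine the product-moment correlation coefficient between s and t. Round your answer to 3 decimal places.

r = Cov(s,t) / (s_s · s_t) = -25.91 / (14.31 × 2.03)
  = -25.91 / 29.0493 ≈ -0.892

-0.892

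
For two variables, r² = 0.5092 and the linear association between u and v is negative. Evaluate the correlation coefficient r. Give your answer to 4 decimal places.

-0.7136

|r| = √0.5092 = 0.7136
The association is negative, so r = −0.7136.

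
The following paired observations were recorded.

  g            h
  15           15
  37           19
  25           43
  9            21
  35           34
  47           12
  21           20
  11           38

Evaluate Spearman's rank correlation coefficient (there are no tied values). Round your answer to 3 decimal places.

-0.381

Rank g: 3, 7, 5, 1, 6, 8, 4, 2
Rank h: 2, 3, 8, 5, 6, 1, 4, 7
d = rank(g) − rank(h): 1, 4, -3, -4, 0, 7, 0, -5; Σd² = 116
ρ = 1 − 6Σd² / [n(n²−1)] = 1 − 6×116 / (8×63) = 1 − 696/504 ≈ -0.381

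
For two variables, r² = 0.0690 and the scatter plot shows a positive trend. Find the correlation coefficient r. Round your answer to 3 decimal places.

|r| = √0.0690 = 0.263
The association is positive, so r = 0.263.

0.263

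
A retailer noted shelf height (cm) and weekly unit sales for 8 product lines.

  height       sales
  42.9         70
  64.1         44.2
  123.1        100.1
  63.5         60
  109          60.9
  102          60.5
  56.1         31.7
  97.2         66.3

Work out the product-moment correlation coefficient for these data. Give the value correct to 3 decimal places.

n = 8, Σx = 657.9, Σy = 493.7, Σx² = 60015.13, Σy² = 33243.29, Σxy = 43000.36
nΣxy − ΣxΣy = 344002.88 − 324805.23 = 19197.65
nΣx² − (Σx)² = 480121.04 − 432832.41 = 47288.63; nΣy² − (Σy)² = 265946.32 − 243739.69 = 22206.63
r = 19197.65 / √(47288.63 × 22206.63) = 19197.65 / 32405.5722 ≈ 0.592

0.592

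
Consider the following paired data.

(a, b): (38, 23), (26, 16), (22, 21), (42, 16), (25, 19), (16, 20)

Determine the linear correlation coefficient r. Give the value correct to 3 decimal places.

n = 6, Σa = 169, Σb = 115, Σa² = 5249, Σb² = 2243, Σab = 3219
nΣab − ΣaΣb = 19314 − 19435 = -121
nΣa² − (Σa)² = 31494 − 28561 = 2933; nΣb² − (Σb)² = 13458 − 13225 = 233
r = -121 / √(2933 × 233) = -121 / 826.6735 ≈ -0.146

-0.146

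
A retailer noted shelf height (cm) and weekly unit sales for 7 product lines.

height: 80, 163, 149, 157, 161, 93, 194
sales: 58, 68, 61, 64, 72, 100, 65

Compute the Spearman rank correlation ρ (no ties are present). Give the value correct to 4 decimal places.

Rank height: 1, 6, 3, 4, 5, 2, 7
Rank sales: 1, 5, 2, 3, 6, 7, 4
d = rank(height) − rank(sales): 0, 1, 1, 1, -1, -5, 3; Σd² = 38
ρ = 1 − 6Σd² / [n(n²−1)] = 1 − 6×38 / (7×48) = 1 − 228/336 ≈ 0.3214

0.3214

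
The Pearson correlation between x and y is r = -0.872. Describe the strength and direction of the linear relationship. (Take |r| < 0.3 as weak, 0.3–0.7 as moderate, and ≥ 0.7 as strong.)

strong negative

r = -0.872 < 0 so the relationship is negative.
|r| = 0.872, which falls in the strong range.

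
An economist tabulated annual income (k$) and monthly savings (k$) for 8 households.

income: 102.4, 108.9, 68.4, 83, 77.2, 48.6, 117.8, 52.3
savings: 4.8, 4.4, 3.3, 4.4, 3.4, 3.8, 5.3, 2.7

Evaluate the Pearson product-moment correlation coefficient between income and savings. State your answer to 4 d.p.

0.8466

n = 8, Σx = 658.6, Σy = 32.1, Σx² = 58846.46, Σy² = 134.03, Σxy = 2774.31
nΣxy − ΣxΣy = 22194.48 − 21141.06 = 1053.42
nΣx² − (Σx)² = 470771.68 − 433753.96 = 37017.72; nΣy² − (Σy)² = 1072.24 − 1030.41 = 41.83
r = 1053.42 / √(37017.72 × 41.83) = 1053.42 / 1244.3678 ≈ 0.8466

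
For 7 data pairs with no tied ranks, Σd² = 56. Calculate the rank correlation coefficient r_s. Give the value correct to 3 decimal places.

0.000

ρ = 1 − 6Σd² / [n(n²−1)] = 1 − 6×56 / (7×48)
  = 1 − 336/336 = 1 − 1.0000 ≈ 0.000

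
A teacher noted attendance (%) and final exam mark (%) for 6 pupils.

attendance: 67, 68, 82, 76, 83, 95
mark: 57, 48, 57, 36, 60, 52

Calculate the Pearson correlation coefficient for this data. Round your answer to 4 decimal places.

n = 6, Σx = 471, Σy = 310, Σx² = 37527, Σy² = 16402, Σxy = 24413
nΣxy − ΣxΣy = 146478 − 146010 = 468
nΣx² − (Σx)² = 225162 − 221841 = 3321; nΣy² − (Σy)² = 98412 − 96100 = 2312
r = 468 / √(3321 × 2312) = 468 / 2770.9479 ≈ 0.1689

0.1689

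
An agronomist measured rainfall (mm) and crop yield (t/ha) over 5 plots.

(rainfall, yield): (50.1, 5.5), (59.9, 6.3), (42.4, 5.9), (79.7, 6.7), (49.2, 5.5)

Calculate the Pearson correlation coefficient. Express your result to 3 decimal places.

n = 5, Σx = 281.3, Σy = 29.9, Σx² = 16668.51, Σy² = 179.89, Σxy = 1707.67
nΣxy − ΣxΣy = 8538.35 − 8410.87 = 127.48
nΣx² − (Σx)² = 83342.55 − 79129.69 = 4212.86; nΣy² − (Σy)² = 899.45 − 894.01 = 5.44
r = 127.48 / √(4212.86 × 5.44) = 127.48 / 151.3868 ≈ 0.842

0.842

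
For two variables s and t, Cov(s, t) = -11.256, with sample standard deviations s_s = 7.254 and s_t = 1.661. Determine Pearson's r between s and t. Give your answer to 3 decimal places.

-0.934

r = Cov(s,t) / (s_s · s_t) = -11.256 / (7.254 × 1.661)
  = -11.256 / 12.0489 ≈ -0.934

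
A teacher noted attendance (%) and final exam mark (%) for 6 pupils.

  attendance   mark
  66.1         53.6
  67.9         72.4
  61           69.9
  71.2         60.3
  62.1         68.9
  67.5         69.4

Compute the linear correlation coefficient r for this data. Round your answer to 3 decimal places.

-0.321

n = 6, Σx = 395.8, Σy = 394.5, Σx² = 26182.72, Σy² = 26200.39, Σxy = 25979.37
nΣxy − ΣxΣy = 155876.22 − 156143.1 = -266.88
nΣx² − (Σx)² = 157096.32 − 156657.64 = 438.68; nΣy² − (Σy)² = 157202.34 − 155630.25 = 1572.09
r = -266.88 / √(438.68 × 1572.09) = -266.88 / 830.4483 ≈ -0.321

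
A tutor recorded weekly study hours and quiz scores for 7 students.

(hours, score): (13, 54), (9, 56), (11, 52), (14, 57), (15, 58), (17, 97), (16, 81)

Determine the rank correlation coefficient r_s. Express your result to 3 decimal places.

0.893

Rank hours: 3, 1, 2, 4, 5, 7, 6
Rank score: 2, 3, 1, 4, 5, 7, 6
d = rank(hours) − rank(score): 1, -2, 1, 0, 0, 0, 0; Σd² = 6
ρ = 1 − 6Σd² / [n(n²−1)] = 1 − 6×6 / (7×48) = 1 − 36/336 ≈ 0.893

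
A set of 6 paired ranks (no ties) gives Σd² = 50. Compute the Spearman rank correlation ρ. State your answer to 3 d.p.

-0.429

ρ = 1 − 6Σd² / [n(n²−1)] = 1 − 6×50 / (6×35)
  = 1 − 300/210 = 1 − 1.4286 ≈ -0.429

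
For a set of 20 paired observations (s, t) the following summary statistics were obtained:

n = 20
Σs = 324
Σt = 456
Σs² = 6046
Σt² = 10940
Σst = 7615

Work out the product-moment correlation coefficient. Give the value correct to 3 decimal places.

r = (nΣst − ΣsΣt) / √[(nΣs² − (Σs)²)(nΣt² − (Σt)²)]
Numerator: 20×7615 − 324×456 = 4556
Denominator: √[(120920 − 104976)(218800 − 207936)] = √[15944 × 10864] = 13161.1404
r = 4556 / 13161.1404 ≈ 0.346

0.346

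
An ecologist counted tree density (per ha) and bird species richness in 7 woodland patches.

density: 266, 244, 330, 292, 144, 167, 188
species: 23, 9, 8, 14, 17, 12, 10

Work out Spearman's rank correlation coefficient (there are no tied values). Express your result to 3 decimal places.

-0.321

Rank density: 5, 4, 7, 6, 1, 2, 3
Rank species: 7, 2, 1, 5, 6, 4, 3
d = rank(density) − rank(species): -2, 2, 6, 1, -5, -2, 0; Σd² = 74
ρ = 1 − 6Σd² / [n(n²−1)] = 1 − 6×74 / (7×48) = 1 − 444/336 ≈ -0.321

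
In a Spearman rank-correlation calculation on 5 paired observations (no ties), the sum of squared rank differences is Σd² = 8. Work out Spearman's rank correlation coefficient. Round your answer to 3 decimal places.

0.600

ρ = 1 − 6Σd² / [n(n²−1)] = 1 − 6×8 / (5×24)
  = 1 − 48/120 = 1 − 0.4000 ≈ 0.600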